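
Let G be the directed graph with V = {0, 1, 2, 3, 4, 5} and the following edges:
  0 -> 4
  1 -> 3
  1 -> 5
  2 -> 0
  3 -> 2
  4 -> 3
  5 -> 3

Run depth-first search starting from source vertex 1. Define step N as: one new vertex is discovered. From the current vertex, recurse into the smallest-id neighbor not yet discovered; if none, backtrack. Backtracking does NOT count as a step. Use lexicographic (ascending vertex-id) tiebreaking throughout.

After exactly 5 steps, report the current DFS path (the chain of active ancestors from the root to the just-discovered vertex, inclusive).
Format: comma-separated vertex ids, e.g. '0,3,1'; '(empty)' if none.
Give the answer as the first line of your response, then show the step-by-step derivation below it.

1,3,2,0,4

step 1: discover 1; path=1; order=1
step 2: discover 3; path=1>3; order=1,3
step 3: discover 2; path=1>3>2; order=1,3,2
step 4: discover 0; path=1>3>2>0; order=1,3,2,0
step 5: discover 4; path=1>3>2>0>4; order=1,3,2,0,4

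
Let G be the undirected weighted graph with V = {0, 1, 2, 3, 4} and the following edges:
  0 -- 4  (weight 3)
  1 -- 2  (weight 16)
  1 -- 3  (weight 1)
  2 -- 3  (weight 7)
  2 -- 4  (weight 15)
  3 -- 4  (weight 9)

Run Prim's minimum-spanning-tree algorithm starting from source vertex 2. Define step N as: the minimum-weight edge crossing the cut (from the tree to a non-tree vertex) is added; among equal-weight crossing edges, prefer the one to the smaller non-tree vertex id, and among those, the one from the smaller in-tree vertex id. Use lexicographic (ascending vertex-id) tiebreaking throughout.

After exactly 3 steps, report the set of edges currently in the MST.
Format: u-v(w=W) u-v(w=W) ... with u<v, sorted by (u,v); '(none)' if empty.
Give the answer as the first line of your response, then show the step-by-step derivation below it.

1-3(w=1) 2-3(w=7) 3-4(w=9)

step 1: add edge 2-3 (w=7); MST = {2-3(w=7)}
step 2: add edge 1-3 (w=1); MST = {1-3(w=1) 2-3(w=7)}
step 3: add edge 3-4 (w=9); MST = {1-3(w=1) 2-3(w=7) 3-4(w=9)}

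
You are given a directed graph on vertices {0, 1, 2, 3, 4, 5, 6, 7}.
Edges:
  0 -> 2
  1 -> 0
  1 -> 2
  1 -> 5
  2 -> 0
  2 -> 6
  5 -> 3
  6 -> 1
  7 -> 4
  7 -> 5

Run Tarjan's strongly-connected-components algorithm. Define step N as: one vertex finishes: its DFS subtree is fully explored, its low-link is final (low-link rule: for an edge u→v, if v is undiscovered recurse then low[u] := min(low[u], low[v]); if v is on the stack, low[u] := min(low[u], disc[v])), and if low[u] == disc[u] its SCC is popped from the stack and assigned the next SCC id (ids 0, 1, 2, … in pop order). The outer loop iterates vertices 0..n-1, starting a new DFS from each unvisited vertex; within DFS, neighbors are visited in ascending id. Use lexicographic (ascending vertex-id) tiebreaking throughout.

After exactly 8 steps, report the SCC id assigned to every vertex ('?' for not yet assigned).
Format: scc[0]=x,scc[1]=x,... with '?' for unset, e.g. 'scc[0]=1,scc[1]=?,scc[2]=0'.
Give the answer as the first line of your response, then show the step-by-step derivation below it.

scc[0]=2,scc[1]=2,scc[2]=2,scc[3]=0,scc[4]=3,scc[5]=1,scc[6]=2,scc[7]=4

step 1: low=(low[0]=0,low[1]=0,low[2]=0,low[3]=5,low[4]=?,low[5]=4,low[6]=2,low[7]=?); scc=(scc[0]=?,scc[1]=?,scc[2]=?,scc[3]=0,scc[4]=?,scc[5]=?,scc[6]=?,scc[7]=?)
step 2: low=(low[0]=0,low[1]=0,low[2]=0,low[3]=5,low[4]=?,low[5]=4,low[6]=2,low[7]=?); scc=(scc[0]=?,scc[1]=?,scc[2]=?,scc[3]=0,scc[4]=?,scc[5]=1,scc[6]=?,scc[7]=?)
step 3: low=(low[0]=0,low[1]=0,low[2]=0,low[3]=5,low[4]=?,low[5]=4,low[6]=2,low[7]=?); scc=(scc[0]=?,scc[1]=?,scc[2]=?,scc[3]=0,scc[4]=?,scc[5]=1,scc[6]=?,scc[7]=?)
step 4: low=(low[0]=0,low[1]=0,low[2]=0,low[3]=5,low[4]=?,low[5]=4,low[6]=0,low[7]=?); scc=(scc[0]=?,scc[1]=?,scc[2]=?,scc[3]=0,scc[4]=?,scc[5]=1,scc[6]=?,scc[7]=?)
step 5: low=(low[0]=0,low[1]=0,low[2]=0,low[3]=5,low[4]=?,low[5]=4,low[6]=0,low[7]=?); scc=(scc[0]=?,scc[1]=?,scc[2]=?,scc[3]=0,scc[4]=?,scc[5]=1,scc[6]=?,scc[7]=?)
step 6: low=(low[0]=0,low[1]=0,low[2]=0,low[3]=5,low[4]=?,low[5]=4,low[6]=0,low[7]=?); scc=(scc[0]=2,scc[1]=2,scc[2]=2,scc[3]=0,scc[4]=?,scc[5]=1,scc[6]=2,scc[7]=?)
step 7: low=(low[0]=0,low[1]=0,low[2]=0,low[3]=5,low[4]=6,low[5]=4,low[6]=0,low[7]=?); scc=(scc[0]=2,scc[1]=2,scc[2]=2,scc[3]=0,scc[4]=3,scc[5]=1,scc[6]=2,scc[7]=?)
step 8: low=(low[0]=0,low[1]=0,low[2]=0,low[3]=5,low[4]=6,low[5]=4,low[6]=0,low[7]=7); scc=(scc[0]=2,scc[1]=2,scc[2]=2,scc[3]=0,scc[4]=3,scc[5]=1,scc[6]=2,scc[7]=4)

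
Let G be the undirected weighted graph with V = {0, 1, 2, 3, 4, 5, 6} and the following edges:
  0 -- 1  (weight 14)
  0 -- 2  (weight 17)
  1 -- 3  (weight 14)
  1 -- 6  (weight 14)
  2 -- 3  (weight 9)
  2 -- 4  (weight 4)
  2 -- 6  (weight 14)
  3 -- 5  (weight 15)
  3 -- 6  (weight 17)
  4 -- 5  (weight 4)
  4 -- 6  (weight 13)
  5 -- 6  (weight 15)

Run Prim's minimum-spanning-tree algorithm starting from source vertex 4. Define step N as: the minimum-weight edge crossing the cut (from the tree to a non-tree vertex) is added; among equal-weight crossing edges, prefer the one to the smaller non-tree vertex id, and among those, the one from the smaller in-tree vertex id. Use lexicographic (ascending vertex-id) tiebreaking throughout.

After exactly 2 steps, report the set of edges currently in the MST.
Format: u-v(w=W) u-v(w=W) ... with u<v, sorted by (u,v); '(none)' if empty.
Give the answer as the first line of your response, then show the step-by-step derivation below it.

2-4(w=4) 4-5(w=4)

step 1: add edge 2-4 (w=4); MST = {2-4(w=4)}
step 2: add edge 4-5 (w=4); MST = {2-4(w=4) 4-5(w=4)}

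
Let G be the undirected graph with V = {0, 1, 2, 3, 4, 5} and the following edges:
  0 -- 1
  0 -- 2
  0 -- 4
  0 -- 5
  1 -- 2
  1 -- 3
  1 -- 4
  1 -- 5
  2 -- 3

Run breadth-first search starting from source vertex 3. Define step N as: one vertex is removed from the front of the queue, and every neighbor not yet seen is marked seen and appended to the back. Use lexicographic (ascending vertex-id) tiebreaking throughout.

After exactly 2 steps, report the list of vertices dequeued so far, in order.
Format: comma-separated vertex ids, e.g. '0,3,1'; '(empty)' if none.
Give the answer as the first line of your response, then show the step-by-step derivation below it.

3,1

step 1: dequeue 3; queue=[1,2]; order=3
step 2: dequeue 1; queue=[2,0,4,5]; order=3,1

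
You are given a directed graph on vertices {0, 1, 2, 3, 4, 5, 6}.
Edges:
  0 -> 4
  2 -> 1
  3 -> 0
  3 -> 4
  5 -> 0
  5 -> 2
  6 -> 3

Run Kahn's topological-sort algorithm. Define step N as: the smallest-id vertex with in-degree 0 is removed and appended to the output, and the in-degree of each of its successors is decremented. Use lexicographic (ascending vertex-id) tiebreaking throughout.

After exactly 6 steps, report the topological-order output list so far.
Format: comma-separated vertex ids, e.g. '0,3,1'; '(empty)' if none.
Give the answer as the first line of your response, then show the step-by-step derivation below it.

5,2,1,6,3,0

step 1: output 5; order=[5]; indeg=(1,1,0,1,2,0,0)
step 2: output 2; order=[5,2]; indeg=(1,0,0,1,2,0,0)
step 3: output 1; order=[5,2,1]; indeg=(1,0,0,1,2,0,0)
step 4: output 6; order=[5,2,1,6]; indeg=(1,0,0,0,2,0,0)
step 5: output 3; order=[5,2,1,6,3]; indeg=(0,0,0,0,1,0,0)
step 6: output 0; order=[5,2,1,6,3,0]; indeg=(0,0,0,0,0,0,0)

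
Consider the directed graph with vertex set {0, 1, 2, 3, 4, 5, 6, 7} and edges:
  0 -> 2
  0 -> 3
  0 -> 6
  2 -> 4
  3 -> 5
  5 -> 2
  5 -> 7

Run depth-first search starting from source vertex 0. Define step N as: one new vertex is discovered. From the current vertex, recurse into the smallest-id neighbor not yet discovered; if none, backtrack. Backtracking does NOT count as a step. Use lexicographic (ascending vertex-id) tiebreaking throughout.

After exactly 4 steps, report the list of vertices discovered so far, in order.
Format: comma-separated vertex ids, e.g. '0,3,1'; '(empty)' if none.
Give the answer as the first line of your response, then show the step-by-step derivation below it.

0,2,4,3

step 1: discover 0; path=0; order=0
step 2: discover 2; path=0>2; order=0,2
step 3: discover 4; path=0>2>4; order=0,2,4
step 4: discover 3; path=0>3; order=0,2,4,3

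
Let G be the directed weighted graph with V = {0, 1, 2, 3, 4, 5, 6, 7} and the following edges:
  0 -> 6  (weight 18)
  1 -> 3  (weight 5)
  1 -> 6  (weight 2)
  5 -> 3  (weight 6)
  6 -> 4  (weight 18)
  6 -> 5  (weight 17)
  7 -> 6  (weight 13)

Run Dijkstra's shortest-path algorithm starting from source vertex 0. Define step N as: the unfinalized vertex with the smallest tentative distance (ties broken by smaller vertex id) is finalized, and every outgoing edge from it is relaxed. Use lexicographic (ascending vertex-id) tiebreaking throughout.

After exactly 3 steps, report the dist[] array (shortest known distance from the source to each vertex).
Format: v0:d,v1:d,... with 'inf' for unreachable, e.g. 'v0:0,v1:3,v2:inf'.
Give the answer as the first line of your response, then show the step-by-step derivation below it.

v0:0,v1:inf,v2:inf,v3:41,v4:36,v5:35,v6:18,v7:inf

step 1: dist = v0:0,v1:inf,v2:inf,v3:inf,v4:inf,v5:inf,v6:18,v7:inf
step 2: dist = v0:0,v1:inf,v2:inf,v3:inf,v4:36,v5:35,v6:18,v7:inf
step 3: dist = v0:0,v1:inf,v2:inf,v3:41,v4:36,v5:35,v6:18,v7:inf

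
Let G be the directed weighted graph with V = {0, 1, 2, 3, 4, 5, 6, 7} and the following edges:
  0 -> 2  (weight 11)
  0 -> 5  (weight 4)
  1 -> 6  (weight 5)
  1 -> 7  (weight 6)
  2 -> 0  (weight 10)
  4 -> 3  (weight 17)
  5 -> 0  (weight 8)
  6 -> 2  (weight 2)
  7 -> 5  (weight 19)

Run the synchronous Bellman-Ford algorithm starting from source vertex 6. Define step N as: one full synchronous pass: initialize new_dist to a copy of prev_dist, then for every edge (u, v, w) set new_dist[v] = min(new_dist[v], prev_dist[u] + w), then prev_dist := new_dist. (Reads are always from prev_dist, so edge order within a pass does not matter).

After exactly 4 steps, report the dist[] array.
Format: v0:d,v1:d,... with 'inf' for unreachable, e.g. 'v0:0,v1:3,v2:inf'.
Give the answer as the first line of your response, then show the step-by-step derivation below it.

v0:12,v1:inf,v2:2,v3:inf,v4:inf,v5:16,v6:0,v7:inf

step 1: dist = v0:inf,v1:inf,v2:2,v3:inf,v4:inf,v5:inf,v6:0,v7:inf
step 2: dist = v0:12,v1:inf,v2:2,v3:inf,v4:inf,v5:inf,v6:0,v7:inf
step 3: dist = v0:12,v1:inf,v2:2,v3:inf,v4:inf,v5:16,v6:0,v7:inf
step 4: dist = v0:12,v1:inf,v2:2,v3:inf,v4:inf,v5:16,v6:0,v7:inf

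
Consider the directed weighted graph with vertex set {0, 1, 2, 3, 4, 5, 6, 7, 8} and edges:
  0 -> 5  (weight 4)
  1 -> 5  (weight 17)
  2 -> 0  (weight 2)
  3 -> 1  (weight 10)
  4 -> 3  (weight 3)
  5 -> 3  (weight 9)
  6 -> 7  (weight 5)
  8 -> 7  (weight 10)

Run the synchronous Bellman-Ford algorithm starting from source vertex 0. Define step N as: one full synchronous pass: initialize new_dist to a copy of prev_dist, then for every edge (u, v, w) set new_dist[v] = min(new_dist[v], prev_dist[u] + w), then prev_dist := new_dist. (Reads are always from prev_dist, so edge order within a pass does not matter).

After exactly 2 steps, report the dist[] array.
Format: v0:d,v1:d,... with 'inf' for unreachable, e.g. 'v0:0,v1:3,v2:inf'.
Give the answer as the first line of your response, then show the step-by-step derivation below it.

v0:0,v1:inf,v2:inf,v3:13,v4:inf,v5:4,v6:inf,v7:inf,v8:inf

step 1: dist = v0:0,v1:inf,v2:inf,v3:inf,v4:inf,v5:4,v6:inf,v7:inf,v8:inf
step 2: dist = v0:0,v1:inf,v2:inf,v3:13,v4:inf,v5:4,v6:inf,v7:inf,v8:inf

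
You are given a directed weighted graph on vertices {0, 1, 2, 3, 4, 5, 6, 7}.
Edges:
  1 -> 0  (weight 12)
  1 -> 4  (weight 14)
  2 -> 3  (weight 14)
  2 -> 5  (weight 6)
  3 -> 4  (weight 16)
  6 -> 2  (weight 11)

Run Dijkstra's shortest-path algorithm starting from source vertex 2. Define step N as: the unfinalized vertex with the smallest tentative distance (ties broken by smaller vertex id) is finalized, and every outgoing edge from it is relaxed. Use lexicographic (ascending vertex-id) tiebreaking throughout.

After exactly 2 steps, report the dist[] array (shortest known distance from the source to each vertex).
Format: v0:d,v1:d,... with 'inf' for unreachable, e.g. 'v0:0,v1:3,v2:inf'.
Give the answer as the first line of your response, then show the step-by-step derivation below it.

v0:inf,v1:inf,v2:0,v3:14,v4:inf,v5:6,v6:inf,v7:inf

step 1: dist = v0:inf,v1:inf,v2:0,v3:14,v4:inf,v5:6,v6:inf,v7:inf
step 2: dist = v0:inf,v1:inf,v2:0,v3:14,v4:inf,v5:6,v6:inf,v7:inf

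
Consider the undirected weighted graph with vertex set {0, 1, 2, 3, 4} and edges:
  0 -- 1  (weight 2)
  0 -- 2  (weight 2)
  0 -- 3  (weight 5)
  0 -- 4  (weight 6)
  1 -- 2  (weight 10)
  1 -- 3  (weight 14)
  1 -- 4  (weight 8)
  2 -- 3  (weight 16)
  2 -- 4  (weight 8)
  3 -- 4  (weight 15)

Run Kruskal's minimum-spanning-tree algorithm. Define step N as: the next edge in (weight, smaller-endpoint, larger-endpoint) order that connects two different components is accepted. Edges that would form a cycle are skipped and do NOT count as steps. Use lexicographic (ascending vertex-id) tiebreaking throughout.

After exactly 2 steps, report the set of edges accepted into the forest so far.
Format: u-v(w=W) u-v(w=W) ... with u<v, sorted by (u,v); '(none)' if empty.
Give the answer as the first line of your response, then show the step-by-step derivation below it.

0-1(w=2) 0-2(w=2)

step 1: add edge 0-1 (w=2); MST = {0-1(w=2)}
step 2: add edge 0-2 (w=2); MST = {0-1(w=2) 0-2(w=2)}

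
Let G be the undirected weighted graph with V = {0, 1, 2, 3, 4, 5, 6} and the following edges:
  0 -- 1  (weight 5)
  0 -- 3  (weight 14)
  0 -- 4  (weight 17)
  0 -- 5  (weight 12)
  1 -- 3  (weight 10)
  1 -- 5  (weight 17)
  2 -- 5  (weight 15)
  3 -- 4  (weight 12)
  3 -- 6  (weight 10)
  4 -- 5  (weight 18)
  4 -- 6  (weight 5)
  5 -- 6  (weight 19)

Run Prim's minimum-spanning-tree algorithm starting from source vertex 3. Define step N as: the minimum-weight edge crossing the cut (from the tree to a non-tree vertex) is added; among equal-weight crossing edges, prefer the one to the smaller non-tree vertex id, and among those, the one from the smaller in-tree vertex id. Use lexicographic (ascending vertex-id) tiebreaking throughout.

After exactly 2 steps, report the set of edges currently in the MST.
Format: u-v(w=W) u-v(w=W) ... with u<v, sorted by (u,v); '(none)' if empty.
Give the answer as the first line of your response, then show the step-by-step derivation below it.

0-1(w=5) 1-3(w=10)

step 1: add edge 1-3 (w=10); MST = {1-3(w=10)}
step 2: add edge 0-1 (w=5); MST = {0-1(w=5) 1-3(w=10)}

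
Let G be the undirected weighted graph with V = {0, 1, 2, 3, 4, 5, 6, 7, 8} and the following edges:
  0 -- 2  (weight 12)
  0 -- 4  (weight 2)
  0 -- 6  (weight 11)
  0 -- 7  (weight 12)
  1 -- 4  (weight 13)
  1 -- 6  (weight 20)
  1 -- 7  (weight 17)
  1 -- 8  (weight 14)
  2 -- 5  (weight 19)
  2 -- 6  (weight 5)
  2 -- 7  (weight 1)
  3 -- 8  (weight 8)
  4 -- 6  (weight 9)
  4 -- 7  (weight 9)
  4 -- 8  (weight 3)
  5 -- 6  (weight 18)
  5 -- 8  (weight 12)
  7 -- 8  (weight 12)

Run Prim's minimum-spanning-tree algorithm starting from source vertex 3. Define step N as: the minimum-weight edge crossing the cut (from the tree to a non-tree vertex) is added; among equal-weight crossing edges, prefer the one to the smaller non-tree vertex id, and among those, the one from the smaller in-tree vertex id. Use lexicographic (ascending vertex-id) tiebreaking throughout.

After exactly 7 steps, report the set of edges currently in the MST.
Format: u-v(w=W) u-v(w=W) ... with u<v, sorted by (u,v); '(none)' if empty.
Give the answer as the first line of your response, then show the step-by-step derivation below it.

0-4(w=2) 2-6(w=5) 2-7(w=1) 3-8(w=8) 4-6(w=9) 4-8(w=3) 5-8(w=12)

step 1: add edge 3-8 (w=8); MST = {3-8(w=8)}
step 2: add edge 4-8 (w=3); MST = {3-8(w=8) 4-8(w=3)}
step 3: add edge 0-4 (w=2); MST = {0-4(w=2) 3-8(w=8) 4-8(w=3)}
step 4: add edge 4-6 (w=9); MST = {0-4(w=2) 3-8(w=8) 4-6(w=9) 4-8(w=3)}
step 5: add edge 2-6 (w=5); MST = {0-4(w=2) 2-6(w=5) 3-8(w=8) 4-6(w=9) 4-8(w=3)}
step 6: add edge 2-7 (w=1); MST = {0-4(w=2) 2-6(w=5) 2-7(w=1) 3-8(w=8) 4-6(w=9) 4-8(w=3)}
step 7: add edge 5-8 (w=12); MST = {0-4(w=2) 2-6(w=5) 2-7(w=1) 3-8(w=8) 4-6(w=9) 4-8(w=3) 5-8(w=12)}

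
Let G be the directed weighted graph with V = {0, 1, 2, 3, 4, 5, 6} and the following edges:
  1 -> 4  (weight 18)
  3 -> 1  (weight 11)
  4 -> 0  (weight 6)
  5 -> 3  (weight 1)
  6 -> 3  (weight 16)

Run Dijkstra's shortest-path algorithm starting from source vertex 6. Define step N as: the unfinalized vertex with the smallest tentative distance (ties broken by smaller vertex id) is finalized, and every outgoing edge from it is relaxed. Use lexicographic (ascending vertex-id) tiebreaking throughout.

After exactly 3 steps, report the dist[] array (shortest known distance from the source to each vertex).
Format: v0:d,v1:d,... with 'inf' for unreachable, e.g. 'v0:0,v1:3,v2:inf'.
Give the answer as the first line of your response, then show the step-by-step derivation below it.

v0:inf,v1:27,v2:inf,v3:16,v4:45,v5:inf,v6:0

step 1: dist = v0:inf,v1:inf,v2:inf,v3:16,v4:inf,v5:inf,v6:0
step 2: dist = v0:inf,v1:27,v2:inf,v3:16,v4:inf,v5:inf,v6:0
step 3: dist = v0:inf,v1:27,v2:inf,v3:16,v4:45,v5:inf,v6:0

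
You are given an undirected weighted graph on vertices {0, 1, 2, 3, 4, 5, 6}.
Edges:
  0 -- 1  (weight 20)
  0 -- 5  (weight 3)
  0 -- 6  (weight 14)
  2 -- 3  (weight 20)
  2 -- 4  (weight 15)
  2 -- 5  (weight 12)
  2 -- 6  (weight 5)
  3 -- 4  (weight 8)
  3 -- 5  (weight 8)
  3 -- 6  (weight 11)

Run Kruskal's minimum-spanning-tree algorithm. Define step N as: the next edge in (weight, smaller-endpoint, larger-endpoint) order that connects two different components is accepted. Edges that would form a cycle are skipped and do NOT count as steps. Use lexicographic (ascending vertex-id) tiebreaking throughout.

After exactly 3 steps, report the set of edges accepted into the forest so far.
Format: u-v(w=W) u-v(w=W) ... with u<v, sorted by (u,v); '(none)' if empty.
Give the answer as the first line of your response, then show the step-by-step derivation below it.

0-5(w=3) 2-6(w=5) 3-4(w=8)

step 1: add edge 0-5 (w=3); MST = {0-5(w=3)}
step 2: add edge 2-6 (w=5); MST = {0-5(w=3) 2-6(w=5)}
step 3: add edge 3-4 (w=8); MST = {0-5(w=3) 2-6(w=5) 3-4(w=8)}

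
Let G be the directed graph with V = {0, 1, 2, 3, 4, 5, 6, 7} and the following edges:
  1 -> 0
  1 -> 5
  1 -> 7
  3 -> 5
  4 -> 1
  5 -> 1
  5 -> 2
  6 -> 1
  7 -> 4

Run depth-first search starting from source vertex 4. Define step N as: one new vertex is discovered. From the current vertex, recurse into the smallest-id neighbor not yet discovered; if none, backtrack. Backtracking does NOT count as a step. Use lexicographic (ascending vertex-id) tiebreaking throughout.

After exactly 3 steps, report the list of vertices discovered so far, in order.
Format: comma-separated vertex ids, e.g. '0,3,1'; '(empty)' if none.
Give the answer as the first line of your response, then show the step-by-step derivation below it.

4,1,0

step 1: discover 4; path=4; order=4
step 2: discover 1; path=4>1; order=4,1
step 3: discover 0; path=4>1>0; order=4,1,0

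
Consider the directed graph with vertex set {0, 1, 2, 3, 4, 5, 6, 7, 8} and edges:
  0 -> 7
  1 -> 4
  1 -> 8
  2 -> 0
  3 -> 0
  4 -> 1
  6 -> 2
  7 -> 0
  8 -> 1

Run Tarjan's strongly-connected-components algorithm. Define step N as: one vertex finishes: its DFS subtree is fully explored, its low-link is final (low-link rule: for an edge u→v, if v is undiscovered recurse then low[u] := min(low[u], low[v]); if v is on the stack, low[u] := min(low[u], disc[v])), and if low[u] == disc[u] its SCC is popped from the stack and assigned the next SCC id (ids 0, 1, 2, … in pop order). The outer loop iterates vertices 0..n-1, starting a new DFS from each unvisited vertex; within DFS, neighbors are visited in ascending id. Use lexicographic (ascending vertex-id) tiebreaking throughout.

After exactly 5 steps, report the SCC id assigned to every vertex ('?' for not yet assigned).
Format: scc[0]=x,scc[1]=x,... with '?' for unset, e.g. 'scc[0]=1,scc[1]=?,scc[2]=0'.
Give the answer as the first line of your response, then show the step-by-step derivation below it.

scc[0]=0,scc[1]=1,scc[2]=?,scc[3]=?,scc[4]=1,scc[5]=?,scc[6]=?,scc[7]=0,scc[8]=1

step 1: low=(low[0]=0,low[1]=?,low[2]=?,low[3]=?,low[4]=?,low[5]=?,low[6]=?,low[7]=0,low[8]=?); scc=(scc[0]=?,scc[1]=?,scc[2]=?,scc[3]=?,scc[4]=?,scc[5]=?,scc[6]=?,scc[7]=?,scc[8]=?)
step 2: low=(low[0]=0,low[1]=?,low[2]=?,low[3]=?,low[4]=?,low[5]=?,low[6]=?,low[7]=0,low[8]=?); scc=(scc[0]=0,scc[1]=?,scc[2]=?,scc[3]=?,scc[4]=?,scc[5]=?,scc[6]=?,scc[7]=0,scc[8]=?)
step 3: low=(low[0]=0,low[1]=2,low[2]=?,low[3]=?,low[4]=2,low[5]=?,low[6]=?,low[7]=0,low[8]=?); scc=(scc[0]=0,scc[1]=?,scc[2]=?,scc[3]=?,scc[4]=?,scc[5]=?,scc[6]=?,scc[7]=0,scc[8]=?)
step 4: low=(low[0]=0,low[1]=2,low[2]=?,low[3]=?,low[4]=2,low[5]=?,low[6]=?,low[7]=0,low[8]=2); scc=(scc[0]=0,scc[1]=?,scc[2]=?,scc[3]=?,scc[4]=?,scc[5]=?,scc[6]=?,scc[7]=0,scc[8]=?)
step 5: low=(low[0]=0,low[1]=2,low[2]=?,low[3]=?,low[4]=2,low[5]=?,low[6]=?,low[7]=0,low[8]=2); scc=(scc[0]=0,scc[1]=1,scc[2]=?,scc[3]=?,scc[4]=1,scc[5]=?,scc[6]=?,scc[7]=0,scc[8]=1)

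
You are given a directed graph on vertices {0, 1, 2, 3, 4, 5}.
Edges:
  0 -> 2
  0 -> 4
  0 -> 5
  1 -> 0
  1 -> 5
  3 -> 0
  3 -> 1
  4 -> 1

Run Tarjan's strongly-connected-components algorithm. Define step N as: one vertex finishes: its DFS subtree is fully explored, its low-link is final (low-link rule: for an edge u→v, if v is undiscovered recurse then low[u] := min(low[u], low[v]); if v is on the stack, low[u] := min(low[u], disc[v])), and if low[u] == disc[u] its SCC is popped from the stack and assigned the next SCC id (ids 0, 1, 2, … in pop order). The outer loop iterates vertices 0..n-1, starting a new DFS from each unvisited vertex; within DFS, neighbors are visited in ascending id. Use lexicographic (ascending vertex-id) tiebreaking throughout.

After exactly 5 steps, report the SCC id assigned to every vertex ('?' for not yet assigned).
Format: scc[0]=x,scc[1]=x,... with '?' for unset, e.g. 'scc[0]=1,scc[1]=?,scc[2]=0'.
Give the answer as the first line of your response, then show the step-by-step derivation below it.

scc[0]=2,scc[1]=2,scc[2]=0,scc[3]=?,scc[4]=2,scc[5]=1

step 1: low=(low[0]=0,low[1]=?,low[2]=1,low[3]=?,low[4]=?,low[5]=?); scc=(scc[0]=?,scc[1]=?,scc[2]=0,scc[3]=?,scc[4]=?,scc[5]=?)
step 2: low=(low[0]=0,low[1]=0,low[2]=1,low[3]=?,low[4]=2,low[5]=4); scc=(scc[0]=?,scc[1]=?,scc[2]=0,scc[3]=?,scc[4]=?,scc[5]=1)
step 3: low=(low[0]=0,low[1]=0,low[2]=1,low[3]=?,low[4]=2,low[5]=4); scc=(scc[0]=?,scc[1]=?,scc[2]=0,scc[3]=?,scc[4]=?,scc[5]=1)
step 4: low=(low[0]=0,low[1]=0,low[2]=1,low[3]=?,low[4]=0,low[5]=4); scc=(scc[0]=?,scc[1]=?,scc[2]=0,scc[3]=?,scc[4]=?,scc[5]=1)
step 5: low=(low[0]=0,low[1]=0,low[2]=1,low[3]=?,low[4]=0,low[5]=4); scc=(scc[0]=2,scc[1]=2,scc[2]=0,scc[3]=?,scc[4]=2,scc[5]=1)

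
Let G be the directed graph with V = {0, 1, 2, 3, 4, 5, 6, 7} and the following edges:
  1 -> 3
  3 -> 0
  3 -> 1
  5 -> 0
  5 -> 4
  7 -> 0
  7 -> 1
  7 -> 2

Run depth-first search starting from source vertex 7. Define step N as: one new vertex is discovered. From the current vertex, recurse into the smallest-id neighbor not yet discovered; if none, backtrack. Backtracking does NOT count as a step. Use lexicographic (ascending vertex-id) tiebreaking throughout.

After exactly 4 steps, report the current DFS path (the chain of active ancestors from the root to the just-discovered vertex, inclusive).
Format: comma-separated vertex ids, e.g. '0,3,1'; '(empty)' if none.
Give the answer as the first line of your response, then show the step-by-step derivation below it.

7,1,3

step 1: discover 7; path=7; order=7
step 2: discover 0; path=7>0; order=7,0
step 3: discover 1; path=7>1; order=7,0,1
step 4: discover 3; path=7>1>3; order=7,0,1,3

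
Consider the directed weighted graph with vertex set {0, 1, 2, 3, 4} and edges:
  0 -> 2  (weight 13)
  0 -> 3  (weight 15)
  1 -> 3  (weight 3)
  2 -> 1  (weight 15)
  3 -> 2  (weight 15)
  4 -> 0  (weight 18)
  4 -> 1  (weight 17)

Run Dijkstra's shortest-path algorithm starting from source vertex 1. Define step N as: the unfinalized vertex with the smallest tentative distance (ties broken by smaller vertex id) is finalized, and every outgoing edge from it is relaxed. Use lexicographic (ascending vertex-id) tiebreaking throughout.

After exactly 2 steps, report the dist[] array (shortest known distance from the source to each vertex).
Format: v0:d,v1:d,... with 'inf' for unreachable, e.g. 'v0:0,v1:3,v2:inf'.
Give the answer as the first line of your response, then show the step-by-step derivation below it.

v0:inf,v1:0,v2:18,v3:3,v4:inf

step 1: dist = v0:inf,v1:0,v2:inf,v3:3,v4:inf
step 2: dist = v0:inf,v1:0,v2:18,v3:3,v4:inf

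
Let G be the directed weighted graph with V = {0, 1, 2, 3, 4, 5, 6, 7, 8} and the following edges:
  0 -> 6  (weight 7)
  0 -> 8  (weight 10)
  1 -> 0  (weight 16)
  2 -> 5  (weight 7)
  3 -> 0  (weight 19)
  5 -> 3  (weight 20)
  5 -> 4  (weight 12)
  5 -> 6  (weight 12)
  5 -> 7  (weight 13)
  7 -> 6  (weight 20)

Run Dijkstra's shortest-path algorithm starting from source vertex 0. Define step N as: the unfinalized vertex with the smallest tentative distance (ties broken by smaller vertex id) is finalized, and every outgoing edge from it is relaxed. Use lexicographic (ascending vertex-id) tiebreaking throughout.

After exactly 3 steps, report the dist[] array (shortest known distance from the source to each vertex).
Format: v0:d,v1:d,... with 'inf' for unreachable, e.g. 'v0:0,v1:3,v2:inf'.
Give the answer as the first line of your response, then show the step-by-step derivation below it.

v0:0,v1:inf,v2:inf,v3:inf,v4:inf,v5:inf,v6:7,v7:inf,v8:10

step 1: dist = v0:0,v1:inf,v2:inf,v3:inf,v4:inf,v5:inf,v6:7,v7:inf,v8:10
step 2: dist = v0:0,v1:inf,v2:inf,v3:inf,v4:inf,v5:inf,v6:7,v7:inf,v8:10
step 3: dist = v0:0,v1:inf,v2:inf,v3:inf,v4:inf,v5:inf,v6:7,v7:inf,v8:10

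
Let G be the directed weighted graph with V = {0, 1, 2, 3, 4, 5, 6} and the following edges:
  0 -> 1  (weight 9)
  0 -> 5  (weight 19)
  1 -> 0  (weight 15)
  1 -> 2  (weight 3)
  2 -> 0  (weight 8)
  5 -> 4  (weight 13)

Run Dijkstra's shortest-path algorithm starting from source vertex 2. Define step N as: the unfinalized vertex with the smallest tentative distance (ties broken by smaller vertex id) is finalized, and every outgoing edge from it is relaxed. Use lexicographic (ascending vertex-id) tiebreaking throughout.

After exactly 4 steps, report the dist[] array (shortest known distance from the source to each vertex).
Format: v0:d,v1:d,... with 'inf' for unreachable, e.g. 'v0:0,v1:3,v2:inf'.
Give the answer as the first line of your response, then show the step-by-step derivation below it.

v0:8,v1:17,v2:0,v3:inf,v4:40,v5:27,v6:inf

step 1: dist = v0:8,v1:inf,v2:0,v3:inf,v4:inf,v5:inf,v6:inf
step 2: dist = v0:8,v1:17,v2:0,v3:inf,v4:inf,v5:27,v6:inf
step 3: dist = v0:8,v1:17,v2:0,v3:inf,v4:inf,v5:27,v6:inf
step 4: dist = v0:8,v1:17,v2:0,v3:inf,v4:40,v5:27,v6:inf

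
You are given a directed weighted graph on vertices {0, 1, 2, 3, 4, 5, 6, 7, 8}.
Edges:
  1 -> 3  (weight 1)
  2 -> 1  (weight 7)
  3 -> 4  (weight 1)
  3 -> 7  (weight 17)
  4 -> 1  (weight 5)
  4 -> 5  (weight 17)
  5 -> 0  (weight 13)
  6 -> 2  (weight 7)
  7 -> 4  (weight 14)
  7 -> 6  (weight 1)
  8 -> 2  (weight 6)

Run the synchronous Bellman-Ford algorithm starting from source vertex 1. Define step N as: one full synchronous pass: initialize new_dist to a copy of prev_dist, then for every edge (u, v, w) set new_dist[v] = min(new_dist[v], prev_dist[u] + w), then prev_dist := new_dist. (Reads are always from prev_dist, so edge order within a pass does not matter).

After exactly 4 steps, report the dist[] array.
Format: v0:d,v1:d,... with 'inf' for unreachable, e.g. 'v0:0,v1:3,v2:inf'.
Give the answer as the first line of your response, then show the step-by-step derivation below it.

v0:32,v1:0,v2:26,v3:1,v4:2,v5:19,v6:19,v7:18,v8:inf

step 1: dist = v0:inf,v1:0,v2:inf,v3:1,v4:inf,v5:inf,v6:inf,v7:inf,v8:inf
step 2: dist = v0:inf,v1:0,v2:inf,v3:1,v4:2,v5:inf,v6:inf,v7:18,v8:inf
step 3: dist = v0:inf,v1:0,v2:inf,v3:1,v4:2,v5:19,v6:19,v7:18,v8:inf
step 4: dist = v0:32,v1:0,v2:26,v3:1,v4:2,v5:19,v6:19,v7:18,v8:inf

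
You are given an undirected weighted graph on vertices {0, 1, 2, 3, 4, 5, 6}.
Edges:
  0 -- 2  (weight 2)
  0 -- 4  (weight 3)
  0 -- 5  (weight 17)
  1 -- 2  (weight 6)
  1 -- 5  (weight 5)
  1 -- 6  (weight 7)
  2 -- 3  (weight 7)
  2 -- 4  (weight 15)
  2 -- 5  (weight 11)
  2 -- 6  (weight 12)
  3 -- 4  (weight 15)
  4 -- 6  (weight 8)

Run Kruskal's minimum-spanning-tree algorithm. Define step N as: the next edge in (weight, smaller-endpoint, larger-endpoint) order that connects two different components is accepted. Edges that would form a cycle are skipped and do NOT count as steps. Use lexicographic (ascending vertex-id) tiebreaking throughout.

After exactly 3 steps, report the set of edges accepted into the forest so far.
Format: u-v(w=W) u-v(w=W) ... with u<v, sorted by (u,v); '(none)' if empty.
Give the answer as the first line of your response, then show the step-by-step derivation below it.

0-2(w=2) 0-4(w=3) 1-5(w=5)

step 1: add edge 0-2 (w=2); MST = {0-2(w=2)}
step 2: add edge 0-4 (w=3); MST = {0-2(w=2) 0-4(w=3)}
step 3: add edge 1-5 (w=5); MST = {0-2(w=2) 0-4(w=3) 1-5(w=5)}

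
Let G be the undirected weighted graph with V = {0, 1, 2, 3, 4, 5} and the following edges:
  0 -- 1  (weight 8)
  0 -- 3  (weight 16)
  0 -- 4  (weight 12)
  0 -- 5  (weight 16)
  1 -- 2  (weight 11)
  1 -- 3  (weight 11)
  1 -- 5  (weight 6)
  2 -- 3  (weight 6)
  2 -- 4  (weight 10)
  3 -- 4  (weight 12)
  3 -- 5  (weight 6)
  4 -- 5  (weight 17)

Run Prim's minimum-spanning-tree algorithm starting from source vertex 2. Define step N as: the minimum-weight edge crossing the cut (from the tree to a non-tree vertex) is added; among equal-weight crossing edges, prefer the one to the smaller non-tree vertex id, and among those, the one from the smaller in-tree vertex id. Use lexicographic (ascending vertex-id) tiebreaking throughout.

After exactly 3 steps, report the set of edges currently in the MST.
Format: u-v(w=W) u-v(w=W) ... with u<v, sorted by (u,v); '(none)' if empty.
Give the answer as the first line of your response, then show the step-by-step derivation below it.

1-5(w=6) 2-3(w=6) 3-5(w=6)

step 1: add edge 2-3 (w=6); MST = {2-3(w=6)}
step 2: add edge 3-5 (w=6); MST = {2-3(w=6) 3-5(w=6)}
step 3: add edge 1-5 (w=6); MST = {1-5(w=6) 2-3(w=6) 3-5(w=6)}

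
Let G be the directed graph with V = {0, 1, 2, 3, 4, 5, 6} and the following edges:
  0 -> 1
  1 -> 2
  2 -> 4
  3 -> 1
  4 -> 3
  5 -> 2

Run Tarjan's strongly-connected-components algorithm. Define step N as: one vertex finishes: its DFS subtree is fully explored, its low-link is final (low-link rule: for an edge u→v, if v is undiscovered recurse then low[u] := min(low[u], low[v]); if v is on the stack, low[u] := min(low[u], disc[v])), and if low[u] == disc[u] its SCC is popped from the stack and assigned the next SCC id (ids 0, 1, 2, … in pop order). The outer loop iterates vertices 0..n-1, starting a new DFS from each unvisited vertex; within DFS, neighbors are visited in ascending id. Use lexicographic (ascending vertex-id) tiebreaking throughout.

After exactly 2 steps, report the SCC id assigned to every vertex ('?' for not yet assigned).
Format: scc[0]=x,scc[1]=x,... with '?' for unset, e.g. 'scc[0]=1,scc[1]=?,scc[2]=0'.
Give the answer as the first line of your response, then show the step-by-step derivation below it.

scc[0]=?,scc[1]=?,scc[2]=?,scc[3]=?,scc[4]=?,scc[5]=?,scc[6]=?

step 1: low=(low[0]=0,low[1]=1,low[2]=2,low[3]=1,low[4]=3,low[5]=?,low[6]=?); scc=(scc[0]=?,scc[1]=?,scc[2]=?,scc[3]=?,scc[4]=?,scc[5]=?,scc[6]=?)
step 2: low=(low[0]=0,low[1]=1,low[2]=2,low[3]=1,low[4]=1,low[5]=?,low[6]=?); scc=(scc[0]=?,scc[1]=?,scc[2]=?,scc[3]=?,scc[4]=?,scc[5]=?,scc[6]=?)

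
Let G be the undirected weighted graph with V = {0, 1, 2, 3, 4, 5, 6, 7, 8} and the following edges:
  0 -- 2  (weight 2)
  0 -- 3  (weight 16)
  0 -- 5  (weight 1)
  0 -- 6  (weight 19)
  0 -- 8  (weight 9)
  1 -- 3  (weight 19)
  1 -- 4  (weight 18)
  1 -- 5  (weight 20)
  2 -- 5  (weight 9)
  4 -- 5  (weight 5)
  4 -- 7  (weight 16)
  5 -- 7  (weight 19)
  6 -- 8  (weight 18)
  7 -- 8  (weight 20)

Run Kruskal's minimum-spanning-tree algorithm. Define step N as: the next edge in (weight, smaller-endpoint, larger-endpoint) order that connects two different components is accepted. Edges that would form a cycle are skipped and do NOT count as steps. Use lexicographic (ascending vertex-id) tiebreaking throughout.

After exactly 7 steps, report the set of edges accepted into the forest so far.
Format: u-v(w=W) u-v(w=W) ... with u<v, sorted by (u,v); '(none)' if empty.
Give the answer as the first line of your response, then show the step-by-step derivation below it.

0-2(w=2) 0-3(w=16) 0-5(w=1) 0-8(w=9) 1-4(w=18) 4-5(w=5) 4-7(w=16)

step 1: add edge 0-5 (w=1); MST = {0-5(w=1)}
step 2: add edge 0-2 (w=2); MST = {0-2(w=2) 0-5(w=1)}
step 3: add edge 4-5 (w=5); MST = {0-2(w=2) 0-5(w=1) 4-5(w=5)}
step 4: add edge 0-8 (w=9); MST = {0-2(w=2) 0-5(w=1) 0-8(w=9) 4-5(w=5)}
step 5: add edge 0-3 (w=16); MST = {0-2(w=2) 0-3(w=16) 0-5(w=1) 0-8(w=9) 4-5(w=5)}
step 6: add edge 4-7 (w=16); MST = {0-2(w=2) 0-3(w=16) 0-5(w=1) 0-8(w=9) 4-5(w=5) 4-7(w=16)}
step 7: add edge 1-4 (w=18); MST = {0-2(w=2) 0-3(w=16) 0-5(w=1) 0-8(w=9) 1-4(w=18) 4-5(w=5) 4-7(w=16)}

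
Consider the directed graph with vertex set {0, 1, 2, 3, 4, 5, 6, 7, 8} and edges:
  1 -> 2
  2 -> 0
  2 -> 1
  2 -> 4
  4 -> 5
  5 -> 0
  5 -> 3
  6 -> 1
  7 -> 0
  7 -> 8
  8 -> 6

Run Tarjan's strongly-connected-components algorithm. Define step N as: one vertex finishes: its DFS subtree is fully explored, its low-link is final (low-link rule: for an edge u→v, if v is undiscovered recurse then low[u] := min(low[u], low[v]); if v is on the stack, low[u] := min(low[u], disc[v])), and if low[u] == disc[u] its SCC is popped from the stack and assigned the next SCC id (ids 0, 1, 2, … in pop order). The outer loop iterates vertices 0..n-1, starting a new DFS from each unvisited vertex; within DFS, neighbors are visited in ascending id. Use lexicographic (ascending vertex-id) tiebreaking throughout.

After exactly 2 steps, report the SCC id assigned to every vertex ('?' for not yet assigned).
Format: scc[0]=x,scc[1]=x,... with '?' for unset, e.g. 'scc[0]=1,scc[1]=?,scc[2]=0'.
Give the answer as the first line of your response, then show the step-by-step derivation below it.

scc[0]=0,scc[1]=?,scc[2]=?,scc[3]=1,scc[4]=?,scc[5]=?,scc[6]=?,scc[7]=?,scc[8]=?

step 1: low=(low[0]=0,low[1]=?,low[2]=?,low[3]=?,low[4]=?,low[5]=?,low[6]=?,low[7]=?,low[8]=?); scc=(scc[0]=0,scc[1]=?,scc[2]=?,scc[3]=?,scc[4]=?,scc[5]=?,scc[6]=?,scc[7]=?,scc[8]=?)
step 2: low=(low[0]=0,low[1]=1,low[2]=1,low[3]=5,low[4]=3,low[5]=4,low[6]=?,low[7]=?,low[8]=?); scc=(scc[0]=0,scc[1]=?,scc[2]=?,scc[3]=1,scc[4]=?,scc[5]=?,scc[6]=?,scc[7]=?,scc[8]=?)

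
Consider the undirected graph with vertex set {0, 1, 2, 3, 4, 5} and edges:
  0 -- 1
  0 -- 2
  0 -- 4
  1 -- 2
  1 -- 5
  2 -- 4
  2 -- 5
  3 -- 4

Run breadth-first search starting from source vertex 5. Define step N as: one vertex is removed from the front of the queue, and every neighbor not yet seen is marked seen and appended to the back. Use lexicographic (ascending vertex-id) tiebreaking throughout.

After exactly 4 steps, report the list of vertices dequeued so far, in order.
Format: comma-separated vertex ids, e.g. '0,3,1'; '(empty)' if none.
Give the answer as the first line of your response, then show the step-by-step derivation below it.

5,1,2,0

step 1: dequeue 5; queue=[1,2]; order=5
step 2: dequeue 1; queue=[2,0]; order=5,1
step 3: dequeue 2; queue=[0,4]; order=5,1,2
step 4: dequeue 0; queue=[4]; order=5,1,2,0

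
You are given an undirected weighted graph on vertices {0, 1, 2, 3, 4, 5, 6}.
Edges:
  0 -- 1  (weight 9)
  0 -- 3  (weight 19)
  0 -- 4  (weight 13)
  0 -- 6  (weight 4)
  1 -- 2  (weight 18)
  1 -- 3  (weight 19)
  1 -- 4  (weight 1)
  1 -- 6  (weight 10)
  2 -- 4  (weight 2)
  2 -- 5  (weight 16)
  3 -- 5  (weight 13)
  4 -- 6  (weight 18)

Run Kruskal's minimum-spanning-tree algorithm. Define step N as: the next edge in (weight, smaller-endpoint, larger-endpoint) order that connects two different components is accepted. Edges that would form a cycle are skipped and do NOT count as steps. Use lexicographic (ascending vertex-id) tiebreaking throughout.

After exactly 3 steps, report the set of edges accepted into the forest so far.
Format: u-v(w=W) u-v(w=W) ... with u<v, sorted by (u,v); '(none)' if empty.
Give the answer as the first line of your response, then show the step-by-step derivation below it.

0-6(w=4) 1-4(w=1) 2-4(w=2)

step 1: add edge 1-4 (w=1); MST = {1-4(w=1)}
step 2: add edge 2-4 (w=2); MST = {1-4(w=1) 2-4(w=2)}
step 3: add edge 0-6 (w=4); MST = {0-6(w=4) 1-4(w=1) 2-4(w=2)}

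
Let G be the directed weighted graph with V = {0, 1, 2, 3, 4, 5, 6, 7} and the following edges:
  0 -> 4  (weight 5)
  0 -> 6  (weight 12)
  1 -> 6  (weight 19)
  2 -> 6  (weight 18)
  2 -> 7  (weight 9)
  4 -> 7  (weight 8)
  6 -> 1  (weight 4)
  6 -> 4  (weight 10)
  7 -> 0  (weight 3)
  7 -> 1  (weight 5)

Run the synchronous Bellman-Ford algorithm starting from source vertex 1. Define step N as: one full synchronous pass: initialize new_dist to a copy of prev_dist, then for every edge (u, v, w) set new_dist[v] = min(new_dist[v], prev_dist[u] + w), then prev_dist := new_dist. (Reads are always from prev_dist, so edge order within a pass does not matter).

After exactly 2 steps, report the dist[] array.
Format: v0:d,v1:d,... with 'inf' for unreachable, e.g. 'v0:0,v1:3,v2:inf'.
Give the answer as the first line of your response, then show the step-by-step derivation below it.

v0:inf,v1:0,v2:inf,v3:inf,v4:29,v5:inf,v6:19,v7:inf

step 1: dist = v0:inf,v1:0,v2:inf,v3:inf,v4:inf,v5:inf,v6:19,v7:inf
step 2: dist = v0:inf,v1:0,v2:inf,v3:inf,v4:29,v5:inf,v6:19,v7:inf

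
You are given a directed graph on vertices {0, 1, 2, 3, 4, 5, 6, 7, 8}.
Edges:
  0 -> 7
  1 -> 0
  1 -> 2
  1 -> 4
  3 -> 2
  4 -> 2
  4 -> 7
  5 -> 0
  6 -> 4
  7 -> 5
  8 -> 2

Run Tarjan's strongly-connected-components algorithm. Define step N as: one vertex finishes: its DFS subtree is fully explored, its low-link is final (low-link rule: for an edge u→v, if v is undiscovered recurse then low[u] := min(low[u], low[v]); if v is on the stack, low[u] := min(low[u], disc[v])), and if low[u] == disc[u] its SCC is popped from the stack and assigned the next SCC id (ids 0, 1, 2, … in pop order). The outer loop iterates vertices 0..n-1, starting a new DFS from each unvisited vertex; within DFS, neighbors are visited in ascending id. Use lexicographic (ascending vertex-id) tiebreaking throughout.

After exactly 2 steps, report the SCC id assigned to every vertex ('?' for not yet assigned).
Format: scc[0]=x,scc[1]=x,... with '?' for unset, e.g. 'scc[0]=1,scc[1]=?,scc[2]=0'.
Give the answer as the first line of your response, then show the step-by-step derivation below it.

scc[0]=?,scc[1]=?,scc[2]=?,scc[3]=?,scc[4]=?,scc[5]=?,scc[6]=?,scc[7]=?,scc[8]=?

step 1: low=(low[0]=0,low[1]=?,low[2]=?,low[3]=?,low[4]=?,low[5]=0,low[6]=?,low[7]=1,low[8]=?); scc=(scc[0]=?,scc[1]=?,scc[2]=?,scc[3]=?,scc[4]=?,scc[5]=?,scc[6]=?,scc[7]=?,scc[8]=?)
step 2: low=(low[0]=0,low[1]=?,low[2]=?,low[3]=?,low[4]=?,low[5]=0,low[6]=?,low[7]=0,low[8]=?); scc=(scc[0]=?,scc[1]=?,scc[2]=?,scc[3]=?,scc[4]=?,scc[5]=?,scc[6]=?,scc[7]=?,scc[8]=?)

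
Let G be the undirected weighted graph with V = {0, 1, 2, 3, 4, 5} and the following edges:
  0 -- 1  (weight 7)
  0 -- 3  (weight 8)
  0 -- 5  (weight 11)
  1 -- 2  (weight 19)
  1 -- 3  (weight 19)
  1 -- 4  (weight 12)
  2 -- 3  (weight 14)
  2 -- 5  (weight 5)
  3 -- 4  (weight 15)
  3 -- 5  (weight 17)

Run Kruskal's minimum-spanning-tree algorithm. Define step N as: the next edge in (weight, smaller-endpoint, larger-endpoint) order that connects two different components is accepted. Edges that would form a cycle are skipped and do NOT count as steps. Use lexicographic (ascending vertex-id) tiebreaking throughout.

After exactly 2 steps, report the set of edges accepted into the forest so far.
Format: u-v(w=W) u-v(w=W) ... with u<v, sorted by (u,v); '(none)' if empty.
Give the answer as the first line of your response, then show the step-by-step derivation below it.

0-1(w=7) 2-5(w=5)

step 1: add edge 2-5 (w=5); MST = {2-5(w=5)}
step 2: add edge 0-1 (w=7); MST = {0-1(w=7) 2-5(w=5)}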